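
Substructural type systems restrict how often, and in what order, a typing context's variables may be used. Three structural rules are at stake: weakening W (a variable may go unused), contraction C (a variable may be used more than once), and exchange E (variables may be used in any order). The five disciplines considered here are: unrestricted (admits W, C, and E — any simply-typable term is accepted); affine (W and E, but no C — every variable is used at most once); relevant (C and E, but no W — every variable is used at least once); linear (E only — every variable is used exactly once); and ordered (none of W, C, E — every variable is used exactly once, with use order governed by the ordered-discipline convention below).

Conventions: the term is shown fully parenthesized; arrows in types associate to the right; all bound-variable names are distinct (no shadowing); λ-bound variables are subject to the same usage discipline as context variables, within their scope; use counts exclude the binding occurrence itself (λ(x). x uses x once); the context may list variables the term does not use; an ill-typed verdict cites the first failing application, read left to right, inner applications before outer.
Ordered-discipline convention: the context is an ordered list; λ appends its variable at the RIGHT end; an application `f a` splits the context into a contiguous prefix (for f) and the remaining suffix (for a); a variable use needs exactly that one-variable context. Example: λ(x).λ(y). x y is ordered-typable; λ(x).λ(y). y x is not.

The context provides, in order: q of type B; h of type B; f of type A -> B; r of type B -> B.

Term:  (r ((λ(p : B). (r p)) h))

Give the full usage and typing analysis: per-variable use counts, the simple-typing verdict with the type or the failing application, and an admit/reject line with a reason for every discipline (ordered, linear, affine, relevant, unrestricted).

use counts: q ×0; h ×1; f ×0; r ×2; p [bound] ×1
use order (left to right): r, r, p, h
typing: well-typed — term : B
ordered: ✗, needs contraction — r ×2; q, f never used (weakening)
linear: ✗, needs contraction — r ×2; q, f never used (weakening)
affine: ✗, needs contraction — r ×2
relevant: ✗, q, f never used (weakening)
unrestricted: ✓, typability at B is all that's needed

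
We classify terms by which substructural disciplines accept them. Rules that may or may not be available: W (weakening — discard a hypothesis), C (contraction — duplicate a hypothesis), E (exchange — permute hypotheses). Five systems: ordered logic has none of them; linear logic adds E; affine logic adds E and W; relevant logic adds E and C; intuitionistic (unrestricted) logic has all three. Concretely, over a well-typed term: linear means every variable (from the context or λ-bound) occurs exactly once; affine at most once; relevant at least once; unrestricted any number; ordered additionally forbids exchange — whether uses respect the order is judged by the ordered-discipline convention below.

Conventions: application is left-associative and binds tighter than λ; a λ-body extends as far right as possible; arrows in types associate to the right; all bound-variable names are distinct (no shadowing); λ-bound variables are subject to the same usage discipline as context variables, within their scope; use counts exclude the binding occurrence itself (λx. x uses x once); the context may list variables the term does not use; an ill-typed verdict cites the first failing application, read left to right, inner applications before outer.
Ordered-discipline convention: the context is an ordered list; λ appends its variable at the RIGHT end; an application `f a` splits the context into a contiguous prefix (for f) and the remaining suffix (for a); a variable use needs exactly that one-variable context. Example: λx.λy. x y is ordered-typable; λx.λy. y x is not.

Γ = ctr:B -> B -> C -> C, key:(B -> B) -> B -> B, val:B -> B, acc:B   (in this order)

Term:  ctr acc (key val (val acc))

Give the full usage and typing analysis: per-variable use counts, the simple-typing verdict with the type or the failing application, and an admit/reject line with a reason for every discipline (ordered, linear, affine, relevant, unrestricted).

usage: ctr: 1×, key: 1×, val: 2×, acc: 2×
uses in reading order: ctr, acc, key, val, val, acc
typing: the term checks, with type C -> C
ordered: ✗ — needs contraction — val ×2, acc ×2
linear: ✗ — needs contraction — val ×2, acc ×2
affine: ✗ — needs contraction — val ×2, acc ×2
relevant: ✓ — every one of ctr, key, val, acc appears
unrestricted: ✓ — type-checks (C -> C) and nothing is barred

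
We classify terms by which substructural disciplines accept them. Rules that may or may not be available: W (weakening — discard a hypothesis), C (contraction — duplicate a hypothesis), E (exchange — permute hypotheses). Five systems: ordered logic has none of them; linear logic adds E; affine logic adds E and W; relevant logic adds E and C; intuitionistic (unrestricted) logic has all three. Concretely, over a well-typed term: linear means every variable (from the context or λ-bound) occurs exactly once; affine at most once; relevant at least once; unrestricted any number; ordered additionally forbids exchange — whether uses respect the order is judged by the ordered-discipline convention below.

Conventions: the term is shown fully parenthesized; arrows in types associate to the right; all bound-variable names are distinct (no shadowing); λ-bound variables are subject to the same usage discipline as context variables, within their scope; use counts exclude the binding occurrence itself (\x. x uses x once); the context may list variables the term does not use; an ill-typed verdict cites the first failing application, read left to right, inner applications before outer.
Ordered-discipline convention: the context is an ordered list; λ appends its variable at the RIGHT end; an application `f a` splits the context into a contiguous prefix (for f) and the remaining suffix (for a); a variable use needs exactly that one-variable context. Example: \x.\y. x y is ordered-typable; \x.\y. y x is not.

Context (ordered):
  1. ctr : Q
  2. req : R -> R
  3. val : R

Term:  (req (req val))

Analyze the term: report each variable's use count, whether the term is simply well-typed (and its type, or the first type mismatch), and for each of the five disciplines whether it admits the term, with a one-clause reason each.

counts: ctr ×0; req ×2; val ×1
order of uses: req, req, val
typing: the term checks, with type R
ordered ✗ (needs contraction — req ×2; unused: ctr — weakening required)
linear ✗ (needs contraction — req ×2; unused: ctr — weakening required)
affine ✗ (needs contraction — req ×2)
relevant ✗ (unused: ctr — weakening required)
unrestricted ✓ (well-typed at R; no restrictions here)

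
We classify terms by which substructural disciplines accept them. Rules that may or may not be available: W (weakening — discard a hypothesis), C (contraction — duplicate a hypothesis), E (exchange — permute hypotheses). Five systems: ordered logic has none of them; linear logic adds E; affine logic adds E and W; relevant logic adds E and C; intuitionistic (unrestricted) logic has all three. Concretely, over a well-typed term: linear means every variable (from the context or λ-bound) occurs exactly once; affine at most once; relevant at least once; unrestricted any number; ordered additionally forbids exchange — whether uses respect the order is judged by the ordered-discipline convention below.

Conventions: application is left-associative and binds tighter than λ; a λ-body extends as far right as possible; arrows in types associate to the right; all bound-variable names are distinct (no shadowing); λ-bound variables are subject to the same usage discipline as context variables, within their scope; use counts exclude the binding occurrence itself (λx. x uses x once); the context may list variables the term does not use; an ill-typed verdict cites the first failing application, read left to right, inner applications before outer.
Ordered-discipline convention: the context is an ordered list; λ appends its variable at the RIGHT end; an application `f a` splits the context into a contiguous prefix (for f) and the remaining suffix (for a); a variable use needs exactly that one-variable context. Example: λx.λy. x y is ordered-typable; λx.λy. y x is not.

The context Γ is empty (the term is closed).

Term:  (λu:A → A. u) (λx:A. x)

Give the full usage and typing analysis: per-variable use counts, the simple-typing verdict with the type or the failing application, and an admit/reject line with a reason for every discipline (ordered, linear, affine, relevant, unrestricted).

usage: u [bound]: 1; x [bound]: 1
order of uses: u, x
typing: the term checks, with type A → A
ordered: ✓, single-use (u, x), ordered derivation ok
linear: ✓, u, x: one use apiece
affine: ✓, no duplicate uses among u, x
relevant: ✓, u, x: all used, weakening unneeded
unrestricted: ✓, typability at A → A is all that's needed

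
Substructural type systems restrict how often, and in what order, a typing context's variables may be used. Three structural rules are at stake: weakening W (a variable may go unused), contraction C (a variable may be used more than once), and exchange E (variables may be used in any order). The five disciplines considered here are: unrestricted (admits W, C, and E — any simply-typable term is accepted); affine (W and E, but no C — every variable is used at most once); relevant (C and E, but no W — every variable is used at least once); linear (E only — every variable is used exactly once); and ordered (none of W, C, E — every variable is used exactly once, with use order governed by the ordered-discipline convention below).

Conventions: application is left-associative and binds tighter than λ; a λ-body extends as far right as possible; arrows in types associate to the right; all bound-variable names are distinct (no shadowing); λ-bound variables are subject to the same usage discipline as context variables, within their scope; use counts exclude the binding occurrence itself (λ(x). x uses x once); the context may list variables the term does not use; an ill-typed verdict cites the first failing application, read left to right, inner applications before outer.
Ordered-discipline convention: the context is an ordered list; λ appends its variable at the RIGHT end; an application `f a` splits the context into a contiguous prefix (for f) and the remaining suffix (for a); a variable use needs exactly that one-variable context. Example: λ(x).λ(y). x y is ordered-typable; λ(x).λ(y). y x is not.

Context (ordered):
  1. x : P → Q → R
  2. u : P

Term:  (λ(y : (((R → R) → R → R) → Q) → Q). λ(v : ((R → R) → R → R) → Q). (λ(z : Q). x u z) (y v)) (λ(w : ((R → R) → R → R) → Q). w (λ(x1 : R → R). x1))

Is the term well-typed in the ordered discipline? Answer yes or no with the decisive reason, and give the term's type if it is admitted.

yes — x, u, y, v, z, w, x1 once each; derivable with no W/C/E; term : (((R → R) → R → R) → Q) → R
counts: x: 1; u: 1; y (λ-bound): 1; v (λ-bound): 1; z (λ-bound): 1; w (λ-bound): 1; x1 (λ-bound): 1
left-to-right use order: x, u, z, y, v, w, x1
typing: ✓ — (((R → R) → R → R) → Q) → R
per-discipline verdicts: ordered ✓; linear ✓; affine ✓; relevant ✓; unrestricted ✓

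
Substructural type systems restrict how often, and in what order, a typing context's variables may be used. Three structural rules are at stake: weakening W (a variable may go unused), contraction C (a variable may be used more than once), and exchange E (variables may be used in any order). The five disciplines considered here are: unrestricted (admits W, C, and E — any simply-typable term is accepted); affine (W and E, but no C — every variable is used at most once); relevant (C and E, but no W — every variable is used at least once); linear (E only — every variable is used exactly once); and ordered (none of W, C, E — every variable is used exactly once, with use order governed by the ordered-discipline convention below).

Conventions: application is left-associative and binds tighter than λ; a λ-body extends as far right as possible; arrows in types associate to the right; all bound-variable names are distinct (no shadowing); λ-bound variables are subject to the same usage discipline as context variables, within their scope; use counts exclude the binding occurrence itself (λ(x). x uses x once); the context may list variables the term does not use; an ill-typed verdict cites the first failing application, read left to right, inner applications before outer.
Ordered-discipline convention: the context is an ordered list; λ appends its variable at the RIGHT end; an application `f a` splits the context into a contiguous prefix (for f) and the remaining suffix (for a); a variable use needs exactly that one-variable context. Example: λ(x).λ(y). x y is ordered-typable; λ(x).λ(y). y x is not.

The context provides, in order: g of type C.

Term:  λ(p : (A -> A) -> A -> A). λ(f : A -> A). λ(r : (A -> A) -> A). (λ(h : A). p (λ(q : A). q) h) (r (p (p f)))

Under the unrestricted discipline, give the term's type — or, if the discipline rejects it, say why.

term : ((A -> A) -> A -> A) -> (A -> A) -> ((A -> A) -> A) -> A
variable uses: g ×0, p [bound] ×3, f [bound] ×1, r [bound] ×1, h [bound] ×1, q [bound] ×1
use order (left to right): p, q, h, r, p, p, f
typing: well-typed — term : ((A -> A) -> A -> A) -> (A -> A) -> ((A -> A) -> A) -> A
per-discipline verdicts: ordered ✗, linear ✗, affine ✗, relevant ✗, unrestricted ✓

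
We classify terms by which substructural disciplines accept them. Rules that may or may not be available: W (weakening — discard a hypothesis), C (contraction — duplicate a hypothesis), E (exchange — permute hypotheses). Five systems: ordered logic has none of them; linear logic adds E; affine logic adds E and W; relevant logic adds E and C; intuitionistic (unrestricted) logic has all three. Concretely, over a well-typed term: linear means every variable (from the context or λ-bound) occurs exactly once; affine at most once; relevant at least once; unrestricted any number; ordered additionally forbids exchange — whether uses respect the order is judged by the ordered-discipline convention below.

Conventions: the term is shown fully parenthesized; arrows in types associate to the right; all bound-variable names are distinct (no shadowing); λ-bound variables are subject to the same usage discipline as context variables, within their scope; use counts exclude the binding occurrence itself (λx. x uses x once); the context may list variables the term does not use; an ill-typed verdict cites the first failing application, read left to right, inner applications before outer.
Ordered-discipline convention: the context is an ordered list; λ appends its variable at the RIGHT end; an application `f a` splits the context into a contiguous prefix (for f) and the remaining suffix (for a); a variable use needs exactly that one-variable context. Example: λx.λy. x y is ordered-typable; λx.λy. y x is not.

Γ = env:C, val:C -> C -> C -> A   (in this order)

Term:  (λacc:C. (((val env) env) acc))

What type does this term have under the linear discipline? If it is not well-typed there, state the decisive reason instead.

not well-typed under linear — repeated use of env ×2
use counts: env: 2, val: 1, acc (bound): 1
order of uses: val, env, env, acc
typing: the term checks, with type C -> A
all disciplines: ordered ✗; linear ✗; affine ✗; relevant ✓; unrestricted ✓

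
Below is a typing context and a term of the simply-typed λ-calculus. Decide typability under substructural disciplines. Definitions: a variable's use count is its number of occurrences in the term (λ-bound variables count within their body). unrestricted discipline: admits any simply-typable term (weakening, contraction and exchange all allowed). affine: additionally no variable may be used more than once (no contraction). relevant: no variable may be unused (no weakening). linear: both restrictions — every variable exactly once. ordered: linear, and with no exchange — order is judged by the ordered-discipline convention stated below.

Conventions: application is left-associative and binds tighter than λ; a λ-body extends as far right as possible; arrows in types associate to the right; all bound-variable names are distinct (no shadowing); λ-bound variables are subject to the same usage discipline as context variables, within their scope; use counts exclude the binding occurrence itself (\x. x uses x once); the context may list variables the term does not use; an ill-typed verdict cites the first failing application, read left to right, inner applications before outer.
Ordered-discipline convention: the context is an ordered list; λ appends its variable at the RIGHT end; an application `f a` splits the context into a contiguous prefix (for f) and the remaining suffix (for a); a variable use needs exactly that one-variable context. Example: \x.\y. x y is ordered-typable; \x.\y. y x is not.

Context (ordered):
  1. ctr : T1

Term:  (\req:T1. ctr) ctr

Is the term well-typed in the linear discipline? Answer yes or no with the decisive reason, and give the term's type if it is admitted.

no — uses contraction: ctr ×2; needs weakening: req unused
use counts: ctr: 2; req [bound]: 0
order of uses: ctr, ctr
typing: well-typed at T1
per-discipline verdicts: ordered ✗ | linear ✗ | affine ✗ | relevant ✗ | unrestricted ✓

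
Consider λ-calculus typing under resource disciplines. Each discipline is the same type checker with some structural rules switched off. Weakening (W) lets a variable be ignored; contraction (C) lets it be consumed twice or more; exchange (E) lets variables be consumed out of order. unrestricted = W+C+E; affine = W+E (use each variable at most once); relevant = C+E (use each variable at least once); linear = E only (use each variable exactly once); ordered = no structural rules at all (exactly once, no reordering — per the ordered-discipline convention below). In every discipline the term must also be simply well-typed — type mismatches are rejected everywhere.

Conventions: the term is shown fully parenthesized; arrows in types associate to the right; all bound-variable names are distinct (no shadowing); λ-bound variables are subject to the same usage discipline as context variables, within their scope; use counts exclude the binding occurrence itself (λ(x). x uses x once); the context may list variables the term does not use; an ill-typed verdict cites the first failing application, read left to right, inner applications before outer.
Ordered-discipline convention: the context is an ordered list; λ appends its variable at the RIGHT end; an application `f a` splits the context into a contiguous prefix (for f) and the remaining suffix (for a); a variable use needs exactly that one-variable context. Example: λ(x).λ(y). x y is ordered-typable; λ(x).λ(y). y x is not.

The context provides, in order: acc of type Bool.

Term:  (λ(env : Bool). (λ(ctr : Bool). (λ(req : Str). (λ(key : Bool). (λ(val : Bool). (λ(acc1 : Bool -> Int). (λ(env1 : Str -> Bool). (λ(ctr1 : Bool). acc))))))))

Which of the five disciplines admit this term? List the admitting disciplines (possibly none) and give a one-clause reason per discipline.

admitted in: affine, unrestricted
variable uses: acc: 1×; env [bound]: 0×; ctr [bound]: 0×; req [bound]: 0×; key [bound]: 0×; val [bound]: 0×; acc1 [bound]: 0×; env1 [bound]: 0×; ctr1 [bound]: 0×
use order (left to right): acc
typing: well-typed at Bool -> Bool -> Str -> Bool -> Bool -> (Bool -> Int) -> (Str -> Bool) -> Bool -> Bool
ordered: ✗ — env, ctr, req, key, val, acc1, env1, ctr1 never used (weakening)
linear: ✗ — env, ctr, req, key, val, acc1, env1, ctr1 never used (weakening)
affine: ✓ — acc, env, ctr, req, key, val, acc1, env1, ctr1: no repeats, contraction unneeded
relevant: ✗ — env, ctr, req, key, val, acc1, env1, ctr1 never used (weakening)
unrestricted: ✓ — well-typed at Bool -> Bool -> Str -> Bool -> Bool -> (Bool -> Int) -> (Str -> Bool) -> Bool -> Bool; no restrictions here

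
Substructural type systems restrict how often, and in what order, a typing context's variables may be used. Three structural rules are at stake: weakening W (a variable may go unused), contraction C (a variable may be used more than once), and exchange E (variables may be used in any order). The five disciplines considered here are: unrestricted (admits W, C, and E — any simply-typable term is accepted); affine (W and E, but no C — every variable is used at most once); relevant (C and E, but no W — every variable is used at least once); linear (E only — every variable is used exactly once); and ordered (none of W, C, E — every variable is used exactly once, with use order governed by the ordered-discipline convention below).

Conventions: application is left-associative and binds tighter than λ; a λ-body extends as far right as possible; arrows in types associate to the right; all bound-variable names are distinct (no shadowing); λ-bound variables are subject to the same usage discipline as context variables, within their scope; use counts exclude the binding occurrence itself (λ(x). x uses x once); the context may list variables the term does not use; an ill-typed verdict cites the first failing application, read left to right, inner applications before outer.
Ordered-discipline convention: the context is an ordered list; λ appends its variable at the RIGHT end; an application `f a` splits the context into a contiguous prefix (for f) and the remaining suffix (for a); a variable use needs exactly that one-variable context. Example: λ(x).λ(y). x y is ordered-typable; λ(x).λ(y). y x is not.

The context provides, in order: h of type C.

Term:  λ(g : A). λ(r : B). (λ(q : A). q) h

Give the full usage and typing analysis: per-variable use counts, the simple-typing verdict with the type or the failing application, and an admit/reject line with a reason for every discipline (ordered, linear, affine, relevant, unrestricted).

use counts: h ×1, g (λ-bound) ×0, r (λ-bound) ×0, q (λ-bound) ×1
order of uses: q, h
typing: ill-typed: a function awaiting A gets C
ordered: ✗, the type mismatch rejects it
linear: ✗, not simply typable
affine: ✗, fails simple typing
relevant: ✗, a type mismatch blocks all five
unrestricted: ✗, the type mismatch rejects it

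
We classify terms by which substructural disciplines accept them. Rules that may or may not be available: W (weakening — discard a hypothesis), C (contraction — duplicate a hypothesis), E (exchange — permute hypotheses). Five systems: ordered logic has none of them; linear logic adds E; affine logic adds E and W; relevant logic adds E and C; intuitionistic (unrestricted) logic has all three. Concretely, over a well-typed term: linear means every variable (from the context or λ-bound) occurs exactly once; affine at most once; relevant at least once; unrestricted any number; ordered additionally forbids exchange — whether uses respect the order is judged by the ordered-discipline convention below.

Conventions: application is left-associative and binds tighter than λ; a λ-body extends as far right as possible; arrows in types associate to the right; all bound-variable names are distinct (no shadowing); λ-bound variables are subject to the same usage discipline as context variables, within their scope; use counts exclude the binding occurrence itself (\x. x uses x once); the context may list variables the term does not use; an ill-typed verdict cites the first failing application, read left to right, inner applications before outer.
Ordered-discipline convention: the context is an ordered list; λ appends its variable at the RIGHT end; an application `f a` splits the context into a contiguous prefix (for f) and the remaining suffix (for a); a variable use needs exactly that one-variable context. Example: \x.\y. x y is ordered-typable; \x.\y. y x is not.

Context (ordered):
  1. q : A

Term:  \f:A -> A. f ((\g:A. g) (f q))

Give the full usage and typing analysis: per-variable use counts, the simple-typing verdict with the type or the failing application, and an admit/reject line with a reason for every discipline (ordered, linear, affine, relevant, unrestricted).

use counts: q: 1×; f [bound]: 2×; g [bound]: 1×
use order (left to right): f, g, f, q
typing: the term checks, with type (A -> A) -> A
ordered: ✗, uses contraction: f ×2
linear: ✗, uses contraction: f ×2
affine: ✗, uses contraction: f ×2
relevant: ✓, at least one use each (q, f, g)
unrestricted: ✓, simply typable at (A -> A) -> A; W, C, E all held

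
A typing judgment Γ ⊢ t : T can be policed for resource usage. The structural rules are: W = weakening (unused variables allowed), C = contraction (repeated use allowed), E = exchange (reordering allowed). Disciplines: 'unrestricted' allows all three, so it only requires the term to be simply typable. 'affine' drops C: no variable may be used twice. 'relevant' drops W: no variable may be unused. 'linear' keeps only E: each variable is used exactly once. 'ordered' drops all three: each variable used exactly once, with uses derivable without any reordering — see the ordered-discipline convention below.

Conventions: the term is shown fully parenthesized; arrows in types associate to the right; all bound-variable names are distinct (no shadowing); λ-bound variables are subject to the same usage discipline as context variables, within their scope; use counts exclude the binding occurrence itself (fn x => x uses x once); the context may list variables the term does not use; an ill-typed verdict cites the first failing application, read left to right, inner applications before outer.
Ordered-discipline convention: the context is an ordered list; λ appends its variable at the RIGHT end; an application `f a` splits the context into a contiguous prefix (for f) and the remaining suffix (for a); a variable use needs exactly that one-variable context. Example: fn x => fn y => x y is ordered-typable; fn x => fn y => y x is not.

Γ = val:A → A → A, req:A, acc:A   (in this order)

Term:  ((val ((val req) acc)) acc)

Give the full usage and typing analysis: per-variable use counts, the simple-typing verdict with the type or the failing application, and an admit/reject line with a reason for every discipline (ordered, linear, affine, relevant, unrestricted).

use counts: val: 2×; req: 1×; acc: 2×
order of uses: val, val, req, acc, acc
typing: the term checks, with type A
ordered: ✗ — uses contraction: val ×2, acc ×2
linear: ✗ — uses contraction: val ×2, acc ×2
affine: ✗ — uses contraction: val ×2, acc ×2
relevant: ✓ — none of val, req, acc goes unused
unrestricted: ✓ — simply typable at A; W, C, E all held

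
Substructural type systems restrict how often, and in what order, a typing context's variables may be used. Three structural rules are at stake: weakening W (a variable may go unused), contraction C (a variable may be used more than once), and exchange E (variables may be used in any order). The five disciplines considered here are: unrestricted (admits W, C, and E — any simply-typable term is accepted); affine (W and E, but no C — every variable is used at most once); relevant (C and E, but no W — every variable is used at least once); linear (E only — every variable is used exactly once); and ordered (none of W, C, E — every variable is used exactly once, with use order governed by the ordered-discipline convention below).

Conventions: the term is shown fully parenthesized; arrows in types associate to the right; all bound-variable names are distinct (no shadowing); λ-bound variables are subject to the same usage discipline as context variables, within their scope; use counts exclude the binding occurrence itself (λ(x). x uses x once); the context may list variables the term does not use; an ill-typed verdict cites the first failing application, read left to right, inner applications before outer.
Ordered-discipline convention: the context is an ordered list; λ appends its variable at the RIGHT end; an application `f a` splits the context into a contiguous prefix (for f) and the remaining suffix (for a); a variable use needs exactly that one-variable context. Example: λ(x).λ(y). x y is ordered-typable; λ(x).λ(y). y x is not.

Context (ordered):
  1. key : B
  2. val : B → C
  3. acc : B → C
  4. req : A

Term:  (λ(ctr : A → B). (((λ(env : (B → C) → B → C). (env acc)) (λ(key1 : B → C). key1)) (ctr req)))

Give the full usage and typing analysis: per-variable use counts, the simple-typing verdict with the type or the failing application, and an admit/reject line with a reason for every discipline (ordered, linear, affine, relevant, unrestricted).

variable uses: key ×0, val ×0, acc ×1, req ×1, ctr (bound) ×1, env (bound) ×1, key1 (bound) ×1
use order (left to right): env, acc, key1, ctr, req
typing: the term checks, with type (A → B) → C
ordered ✗ (key, val never used (weakening))
linear ✗ (key, val never used (weakening))
affine ✓ (key, val, acc, req, ctr, env, key1: no repeats, contraction unneeded)
relevant ✗ (key, val never used (weakening))
unrestricted ✓ (typability at (A → B) → C is all that's needed)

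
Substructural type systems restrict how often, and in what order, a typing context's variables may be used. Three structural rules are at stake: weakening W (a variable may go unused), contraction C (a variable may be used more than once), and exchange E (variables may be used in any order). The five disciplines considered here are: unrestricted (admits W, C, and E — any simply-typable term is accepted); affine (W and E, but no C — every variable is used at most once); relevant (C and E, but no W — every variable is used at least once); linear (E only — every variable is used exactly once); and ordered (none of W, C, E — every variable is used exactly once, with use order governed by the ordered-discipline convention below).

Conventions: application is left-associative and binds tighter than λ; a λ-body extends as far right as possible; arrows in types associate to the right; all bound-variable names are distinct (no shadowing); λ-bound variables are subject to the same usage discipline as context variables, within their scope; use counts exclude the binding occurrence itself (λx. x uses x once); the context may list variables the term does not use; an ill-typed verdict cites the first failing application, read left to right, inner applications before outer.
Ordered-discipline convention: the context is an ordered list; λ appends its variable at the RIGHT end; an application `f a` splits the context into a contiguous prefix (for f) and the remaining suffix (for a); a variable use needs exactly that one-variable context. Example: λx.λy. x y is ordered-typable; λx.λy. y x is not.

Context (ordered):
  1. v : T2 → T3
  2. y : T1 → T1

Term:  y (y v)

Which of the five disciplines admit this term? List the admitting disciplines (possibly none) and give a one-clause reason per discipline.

admitting disciplines: none
variable uses: v ×1, y ×2
use order (left to right): y, y, v
typing: ill-typed: an argument T2 → T3 mismatches the expected T1
ordered: ✗, not simply typable
linear: ✗, fails simple typing
affine: ✗, a type mismatch blocks all five
relevant: ✗, the type mismatch rejects it
unrestricted: ✗, not simply typable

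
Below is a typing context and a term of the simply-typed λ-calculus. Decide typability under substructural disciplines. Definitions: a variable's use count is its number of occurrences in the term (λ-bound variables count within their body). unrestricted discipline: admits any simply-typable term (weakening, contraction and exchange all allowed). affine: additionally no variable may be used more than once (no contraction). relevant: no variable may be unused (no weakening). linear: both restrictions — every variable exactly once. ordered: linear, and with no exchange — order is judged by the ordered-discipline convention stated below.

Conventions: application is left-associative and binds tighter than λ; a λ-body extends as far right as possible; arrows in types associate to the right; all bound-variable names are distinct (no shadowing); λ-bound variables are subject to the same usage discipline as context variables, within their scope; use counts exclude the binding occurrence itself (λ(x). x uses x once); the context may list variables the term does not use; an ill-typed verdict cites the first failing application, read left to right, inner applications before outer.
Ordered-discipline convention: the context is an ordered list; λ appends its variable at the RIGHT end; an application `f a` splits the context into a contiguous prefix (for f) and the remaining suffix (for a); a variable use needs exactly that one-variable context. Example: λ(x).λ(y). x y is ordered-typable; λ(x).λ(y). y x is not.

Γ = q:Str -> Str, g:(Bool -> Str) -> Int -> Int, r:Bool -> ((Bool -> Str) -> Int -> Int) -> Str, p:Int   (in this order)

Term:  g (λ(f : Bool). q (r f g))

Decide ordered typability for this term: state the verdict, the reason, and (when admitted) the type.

no — repeated use of g ×2; p never used (weakening)
use counts: q: 1; g: 2; r: 1; p: 0; f (λ-bound): 1
use order (left to right): g, q, r, f, g
typing: the term checks, with type Int -> Int
all disciplines: ordered ✗ · linear ✗ · affine ✗ · relevant ✗ · unrestricted ✓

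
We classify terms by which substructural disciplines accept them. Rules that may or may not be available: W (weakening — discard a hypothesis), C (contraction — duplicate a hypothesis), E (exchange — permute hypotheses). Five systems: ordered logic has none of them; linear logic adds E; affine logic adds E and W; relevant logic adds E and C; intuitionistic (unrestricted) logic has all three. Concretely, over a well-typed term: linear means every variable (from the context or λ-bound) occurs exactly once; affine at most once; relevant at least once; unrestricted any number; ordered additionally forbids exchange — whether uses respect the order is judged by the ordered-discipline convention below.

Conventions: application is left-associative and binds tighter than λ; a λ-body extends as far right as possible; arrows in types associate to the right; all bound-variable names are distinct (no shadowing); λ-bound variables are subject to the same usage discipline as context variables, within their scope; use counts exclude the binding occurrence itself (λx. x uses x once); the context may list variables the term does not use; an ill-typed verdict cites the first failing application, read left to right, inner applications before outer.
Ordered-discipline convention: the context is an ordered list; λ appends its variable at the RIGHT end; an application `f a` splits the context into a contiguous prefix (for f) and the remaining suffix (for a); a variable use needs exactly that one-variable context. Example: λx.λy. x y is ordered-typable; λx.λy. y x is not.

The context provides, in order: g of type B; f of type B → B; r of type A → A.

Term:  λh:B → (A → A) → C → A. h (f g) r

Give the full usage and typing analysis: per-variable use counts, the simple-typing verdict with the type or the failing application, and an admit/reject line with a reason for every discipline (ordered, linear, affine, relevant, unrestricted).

variable uses: g: 1×; f: 1×; r: 1×; h [bound]: 1×
order of uses: h, f, g, r
typing: ✓ — (B → (A → A) → C → A) → C → A
ordered ✗ (use order h, f, g, r needs exchange)
linear ✓ (each of g, f, r, h used exactly once)
affine ✓ (at most one use each (g, f, r, h))
relevant ✓ (g, f, r, h: all used, weakening unneeded)
unrestricted ✓ (well-typed at (B → (A → A) → C → A) → C → A; no restrictions here)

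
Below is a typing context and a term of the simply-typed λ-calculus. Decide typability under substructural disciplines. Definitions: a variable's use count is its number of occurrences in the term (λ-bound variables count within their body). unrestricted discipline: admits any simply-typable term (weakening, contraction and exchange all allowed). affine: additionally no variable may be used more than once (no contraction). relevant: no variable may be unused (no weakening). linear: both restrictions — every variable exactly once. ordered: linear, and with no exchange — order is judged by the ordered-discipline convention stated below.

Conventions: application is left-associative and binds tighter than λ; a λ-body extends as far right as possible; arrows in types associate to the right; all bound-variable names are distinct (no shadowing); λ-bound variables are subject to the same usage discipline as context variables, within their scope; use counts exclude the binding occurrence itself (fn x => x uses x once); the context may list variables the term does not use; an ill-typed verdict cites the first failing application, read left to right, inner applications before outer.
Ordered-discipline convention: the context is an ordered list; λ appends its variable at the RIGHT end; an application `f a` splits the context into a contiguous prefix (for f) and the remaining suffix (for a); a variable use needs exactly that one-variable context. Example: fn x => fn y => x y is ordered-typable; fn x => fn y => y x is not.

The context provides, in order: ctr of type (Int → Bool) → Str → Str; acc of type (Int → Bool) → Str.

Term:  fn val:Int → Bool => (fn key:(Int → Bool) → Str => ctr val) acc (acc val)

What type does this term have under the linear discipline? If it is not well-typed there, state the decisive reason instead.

not well-typed under linear — uses contraction: acc ×2, val ×2; unused: key — weakening required
usage: ctr=1; acc=2; val (bound)=2; key (bound)=0
order of uses: ctr, val, acc, acc, val
typing: well-typed — term : (Int → Bool) → Str
summary: ordered ✗ · linear ✗ · affine ✗ · relevant ✗ · unrestricted ✓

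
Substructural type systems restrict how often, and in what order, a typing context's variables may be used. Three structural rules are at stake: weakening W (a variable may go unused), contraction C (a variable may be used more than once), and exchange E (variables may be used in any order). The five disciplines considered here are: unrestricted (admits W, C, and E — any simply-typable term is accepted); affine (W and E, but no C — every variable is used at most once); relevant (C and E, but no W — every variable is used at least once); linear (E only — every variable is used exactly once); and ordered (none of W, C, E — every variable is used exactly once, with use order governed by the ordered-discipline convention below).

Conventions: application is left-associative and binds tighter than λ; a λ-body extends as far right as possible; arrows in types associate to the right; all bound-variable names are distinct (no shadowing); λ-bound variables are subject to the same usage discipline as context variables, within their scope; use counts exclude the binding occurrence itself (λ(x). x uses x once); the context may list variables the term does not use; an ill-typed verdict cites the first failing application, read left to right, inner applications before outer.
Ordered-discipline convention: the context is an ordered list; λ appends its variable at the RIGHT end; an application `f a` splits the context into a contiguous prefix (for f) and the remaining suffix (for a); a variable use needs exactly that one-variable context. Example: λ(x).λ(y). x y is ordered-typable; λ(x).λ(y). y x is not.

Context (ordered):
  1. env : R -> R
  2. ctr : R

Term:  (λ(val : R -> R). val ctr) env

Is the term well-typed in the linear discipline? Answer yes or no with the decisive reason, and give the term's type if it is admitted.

yes — each of env, ctr, val used exactly once; term : R
variable uses: env: 1; ctr: 1; val [bound]: 1
use order (left to right): val, ctr, env
typing: the term checks, with type R
per-discipline verdicts: ordered ✗; linear ✓; affine ✓; relevant ✓; unrestricted ✓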